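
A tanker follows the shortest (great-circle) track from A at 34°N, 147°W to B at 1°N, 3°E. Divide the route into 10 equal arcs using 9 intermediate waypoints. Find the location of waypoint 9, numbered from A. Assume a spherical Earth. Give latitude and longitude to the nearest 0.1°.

Convert each endpoint to a unit vector on the sphere (x = cos φ cos λ, y = cos φ sin λ, z = sin φ).
The central angle between the endpoints is δ = arccos(p₁·p₂) ≈ 2.358 rad (135.1°).
Interpolate at f = 9/10 with slerp weights a = sin((1−f)δ)/sin δ ≈ 0.331, b = sin(fδ)/sin δ ≈ 1.207.
p = a·p₁ + b·p₂ ≈ (0.975, -0.086, 0.206); φ = arcsin(p_z) ≈ 11.89°, λ = atan2(p_y, p_x) ≈ -5.06°.

≈ 11.9°N, 5.1°W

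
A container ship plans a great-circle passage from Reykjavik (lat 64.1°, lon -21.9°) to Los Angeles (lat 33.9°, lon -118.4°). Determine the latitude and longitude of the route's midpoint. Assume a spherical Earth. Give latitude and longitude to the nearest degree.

≈ lat 58°, lon -89°

Convert each endpoint to a unit vector on the sphere (x = cos φ cos λ, y = cos φ sin λ, z = sin φ).
The central angle between the endpoints is δ = arccos(p₁·p₂) ≈ 1.092 rad (62.6°).
Interpolate at f = 1/2 with slerp weights a = sin((1−f)δ)/sin δ ≈ 0.585, b = sin(fδ)/sin δ ≈ 0.585.
p = a·p₁ + b·p₂ ≈ (0.006, -0.522, 0.853); φ = arcsin(p_z) ≈ 58.50°, λ = atan2(p_y, p_x) ≈ -89.33°.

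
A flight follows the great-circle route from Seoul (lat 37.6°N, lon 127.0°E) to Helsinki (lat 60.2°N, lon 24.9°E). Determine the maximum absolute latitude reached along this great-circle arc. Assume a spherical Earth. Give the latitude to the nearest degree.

≈ 65°N

The great circle lies in the plane with unit normal n̂ = (p₁ × p₂)/|p₁ × p₂|.
Here n̂_z ≈ -0.430; the vertex latitude is φ_max = arccos|n̂_z| ≈ 64.5°.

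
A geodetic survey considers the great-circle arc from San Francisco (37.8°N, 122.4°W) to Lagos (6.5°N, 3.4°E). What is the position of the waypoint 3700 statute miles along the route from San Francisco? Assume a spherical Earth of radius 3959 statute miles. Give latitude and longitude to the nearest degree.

Convert each endpoint to a unit vector on the sphere (x = cos φ cos λ, y = cos φ sin λ, z = sin φ).
The central angle between the endpoints is δ = arccos(p₁·p₂) ≈ 1.971 rad (112.9°). The total great-circle distance is δ·R ≈ 1.971 × 3959 ≈ 7804 mi, so the target fraction is f = 3700/7804 ≈ 0.474.
Interpolate at f ≈ 0.474 with slerp weights a = sin((1−f)δ)/sin δ ≈ 0.935, b = sin(fδ)/sin δ ≈ 0.873.
p = a·p₁ + b·p₂ ≈ (0.471, -0.572, 0.672); φ = arcsin(p_z) ≈ 42.20°, λ = atan2(p_y, p_x) ≈ -50.56°.

≈ (42°N, 51°W)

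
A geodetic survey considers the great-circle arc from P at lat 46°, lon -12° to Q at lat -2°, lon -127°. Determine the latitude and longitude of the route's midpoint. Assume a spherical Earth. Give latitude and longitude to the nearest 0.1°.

Convert each endpoint to a unit vector on the sphere (x = cos φ cos λ, y = cos φ sin λ, z = sin φ).
The central angle between the endpoints is δ = arccos(p₁·p₂) ≈ 1.895 rad (108.6°).
Interpolate at f = 1/2 with slerp weights a = sin((1−f)δ)/sin δ ≈ 0.857, b = sin(fδ)/sin δ ≈ 0.857.
p = a·p₁ + b·p₂ ≈ (0.067, -0.807, 0.586); φ = arcsin(p_z) ≈ 35.89°, λ = atan2(p_y, p_x) ≈ -85.27°.

≈ lat 35.9°, lon -85.3°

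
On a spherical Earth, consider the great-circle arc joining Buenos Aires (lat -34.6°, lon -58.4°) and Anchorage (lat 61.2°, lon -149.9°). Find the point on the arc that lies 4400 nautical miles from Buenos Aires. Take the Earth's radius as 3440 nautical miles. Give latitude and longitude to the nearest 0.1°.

≈ lat 29.4°, lon -96.3°

Write both endpoints as unit vectors p₁, p₂ with components (cos φ cos λ, cos φ sin λ, sin φ).
The central angle between the endpoints is δ = arccos(p₁·p₂) ≈ 2.104 rad (120.5°). The total great-circle distance is δ·R ≈ 2.104 × 3440 ≈ 7237 nmi, so the target fraction is f = 4400/7237 ≈ 0.608.
Interpolate at f ≈ 0.608 with slerp weights a = sin((1−f)δ)/sin δ ≈ 0.852, b = sin(fδ)/sin δ ≈ 1.112.
p = a·p₁ + b·p₂ ≈ (-0.096, -0.866, 0.490); φ = arcsin(p_z) ≈ 29.36°, λ = atan2(p_y, p_x) ≈ -96.31°.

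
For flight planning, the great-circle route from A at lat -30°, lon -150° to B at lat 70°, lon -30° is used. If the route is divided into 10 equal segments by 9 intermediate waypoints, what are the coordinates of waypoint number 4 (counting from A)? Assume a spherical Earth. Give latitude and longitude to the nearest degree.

≈ lat 18°, lon -132°

From cos δ = sin φ₁ sin φ₂ + cos φ₁ cos φ₂ cos Δλ, the central angle is δ ≈ 2.237 rad (128.2°).
Interpolate at f = 4/10 with slerp weights a = sin((1−f)δ)/sin δ ≈ 1.239, b = sin(fδ)/sin δ ≈ 0.992.
p = a·p₁ + b·p₂ ≈ (-0.635, -0.706, 0.313); φ = arcsin(p_z) ≈ 18.24°, λ = atan2(p_y, p_x) ≈ -131.98°.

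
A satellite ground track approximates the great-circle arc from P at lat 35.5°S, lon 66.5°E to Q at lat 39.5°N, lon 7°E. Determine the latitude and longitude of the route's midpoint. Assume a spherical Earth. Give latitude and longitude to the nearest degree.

≈ lat 2°N, lon 38°E

Write both endpoints as unit vectors p₁, p₂ with components (cos φ cos λ, cos φ sin λ, sin φ).
The central angle between the endpoints is δ = arccos(p₁·p₂) ≈ 1.621 rad (92.9°).
Interpolate at f = 1/2 with slerp weights a = sin((1−f)δ)/sin δ ≈ 0.726, b = sin(fδ)/sin δ ≈ 0.726.
p = a·p₁ + b·p₂ ≈ (0.791, 0.610, 0.040); φ = arcsin(p_z) ≈ 2.30°, λ = atan2(p_y, p_x) ≈ 37.63°.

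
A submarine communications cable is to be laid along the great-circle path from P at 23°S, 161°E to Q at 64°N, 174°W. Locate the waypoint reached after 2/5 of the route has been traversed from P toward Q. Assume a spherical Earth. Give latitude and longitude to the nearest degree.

From cos δ = sin φ₁ sin φ₂ + cos φ₁ cos φ₂ cos Δλ, the central angle is δ ≈ 1.556 rad (89.2°).
Interpolate at f = 2/5 with slerp weights a = sin((1−f)δ)/sin δ ≈ 0.804, b = sin(fδ)/sin δ ≈ 0.583.
p = a·p₁ + b·p₂ ≈ (-0.954, 0.214, 0.210); φ = arcsin(p_z) ≈ 12.12°, λ = atan2(p_y, p_x) ≈ 167.34°.

≈ 12°N, 167°E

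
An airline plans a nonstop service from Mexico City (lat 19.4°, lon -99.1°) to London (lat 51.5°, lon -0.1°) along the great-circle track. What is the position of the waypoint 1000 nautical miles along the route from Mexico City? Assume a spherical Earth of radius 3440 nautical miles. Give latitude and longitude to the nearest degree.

≈ lat 32°, lon -87°

Convert each endpoint to a unit vector on the sphere (x = cos φ cos λ, y = cos φ sin λ, z = sin φ).
The central angle between the endpoints is δ = arccos(p₁·p₂) ≈ 1.402 rad (80.3°). The total great-circle distance is δ·R ≈ 1.402 × 3440 ≈ 4823 nmi, so the target fraction is f = 1000/4823 ≈ 0.207.
Interpolate at f ≈ 0.207 with slerp weights a = sin((1−f)δ)/sin δ ≈ 0.909, b = sin(fδ)/sin δ ≈ 0.291.
p = a·p₁ + b·p₂ ≈ (0.045, -0.847, 0.530); φ = arcsin(p_z) ≈ 31.97°, λ = atan2(p_y, p_x) ≈ -86.93°.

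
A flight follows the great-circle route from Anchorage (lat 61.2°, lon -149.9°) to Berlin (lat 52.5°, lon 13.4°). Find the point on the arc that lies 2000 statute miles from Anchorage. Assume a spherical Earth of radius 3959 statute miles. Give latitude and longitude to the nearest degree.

Convert each endpoint to a unit vector on the sphere (x = cos φ cos λ, y = cos φ sin λ, z = sin φ).
The central angle between the endpoints is δ = arccos(p₁·p₂) ≈ 1.144 rad (65.5°). The total great-circle distance is δ·R ≈ 1.144 × 3959 ≈ 4528 mi, so the target fraction is f = 2000/4528 ≈ 0.442.
Interpolate at f ≈ 0.442 with slerp weights a = sin((1−f)δ)/sin δ ≈ 0.655, b = sin(fδ)/sin δ ≈ 0.532.
p = a·p₁ + b·p₂ ≈ (0.042, -0.083, 0.996); φ = arcsin(p_z) ≈ 84.65°, λ = atan2(p_y, p_x) ≈ -63.21°.

≈ lat 85°, lon -63°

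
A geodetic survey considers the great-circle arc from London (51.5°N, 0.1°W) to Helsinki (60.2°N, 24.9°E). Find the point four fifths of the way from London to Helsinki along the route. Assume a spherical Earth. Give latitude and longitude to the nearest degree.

Convert each endpoint to a unit vector on the sphere (x = cos φ cos λ, y = cos φ sin λ, z = sin φ).
The central angle between the endpoints is δ = arccos(p₁·p₂) ≈ 0.286 rad (16.4°).
Interpolate at f = 4/5 with slerp weights a = sin((1−f)δ)/sin δ ≈ 0.203, b = sin(fδ)/sin δ ≈ 0.804.
p = a·p₁ + b·p₂ ≈ (0.489, 0.168, 0.856); φ = arcsin(p_z) ≈ 58.89°, λ = atan2(p_y, p_x) ≈ 18.98°.

≈ 59°N, 19°E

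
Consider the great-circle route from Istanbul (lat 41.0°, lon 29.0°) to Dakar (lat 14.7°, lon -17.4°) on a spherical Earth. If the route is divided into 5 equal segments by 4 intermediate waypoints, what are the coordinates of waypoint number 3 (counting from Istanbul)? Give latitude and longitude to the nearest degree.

From cos δ = sin φ₁ sin φ₂ + cos φ₁ cos φ₂ cos Δλ, the central angle is δ ≈ 0.837 rad (47.9°).
Interpolate at f = 3/5 with slerp weights a = sin((1−f)δ)/sin δ ≈ 0.442, b = sin(fδ)/sin δ ≈ 0.648.
p = a·p₁ + b·p₂ ≈ (0.890, -0.026, 0.455); φ = arcsin(p_z) ≈ 27.05°, λ = atan2(p_y, p_x) ≈ -1.65°.

≈ lat 27°, lon -2°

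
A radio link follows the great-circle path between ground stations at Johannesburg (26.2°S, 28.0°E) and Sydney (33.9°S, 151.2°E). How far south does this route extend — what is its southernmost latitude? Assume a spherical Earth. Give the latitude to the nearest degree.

The great circle lies in the plane with unit normal n̂ = (p₁ × p₂)/|p₁ × p₂|.
Here n̂_z ≈ +0.631; the vertex latitude is φ_max = arccos|n̂_z| ≈ 50.8°.

≈ 51°S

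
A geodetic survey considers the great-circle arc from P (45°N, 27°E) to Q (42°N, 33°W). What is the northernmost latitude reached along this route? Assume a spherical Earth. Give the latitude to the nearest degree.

The great circle lies in the plane with unit normal n̂ = (p₁ × p₂)/|p₁ × p₂|.
Here n̂_z ≈ -0.672; the vertex latitude is φ_max = arccos|n̂_z| ≈ 47.8°.
Check via Clairaut: cos φ_max = |cos φ₁| · sin C = cos(45.0°)·sin(71.9°) ≈ 0.672, again giving ≈ 47.8°.

≈ 48°N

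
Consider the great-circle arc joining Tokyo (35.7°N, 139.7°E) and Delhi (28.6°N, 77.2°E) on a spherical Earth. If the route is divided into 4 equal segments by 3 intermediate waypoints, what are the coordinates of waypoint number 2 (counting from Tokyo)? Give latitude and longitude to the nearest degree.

From cos δ = sin φ₁ sin φ₂ + cos φ₁ cos φ₂ cos Δλ, the central angle is δ ≈ 0.917 rad (52.5°).
Interpolate at f = 2/4 with slerp weights a = sin((1−f)δ)/sin δ ≈ 0.558, b = sin(fδ)/sin δ ≈ 0.558.
p = a·p₁ + b·p₂ ≈ (-0.237, 0.770, 0.592); φ = arcsin(p_z) ≈ 36.31°, λ = atan2(p_y, p_x) ≈ 107.09°.

≈ (36°N, 107°E)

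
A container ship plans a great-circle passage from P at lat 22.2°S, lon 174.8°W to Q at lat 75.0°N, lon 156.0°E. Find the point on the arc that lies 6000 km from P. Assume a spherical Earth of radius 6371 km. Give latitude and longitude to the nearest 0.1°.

From cos δ = sin φ₁ sin φ₂ + cos φ₁ cos φ₂ cos Δλ, the central angle is δ ≈ 1.727 rad (99.0°). The total great-circle distance is δ·R ≈ 1.727 × 6371 ≈ 11004 km, so the target fraction is f = 6000/11004 ≈ 0.545.
Interpolate at f ≈ 0.545 with slerp weights a = sin((1−f)δ)/sin δ ≈ 0.716, b = sin(fδ)/sin δ ≈ 0.819.
p = a·p₁ + b·p₂ ≈ (-0.854, 0.026, 0.520); φ = arcsin(p_z) ≈ 31.35°, λ = atan2(p_y, p_x) ≈ 178.25°.

≈ lat 31.3°N, lon 178.2°E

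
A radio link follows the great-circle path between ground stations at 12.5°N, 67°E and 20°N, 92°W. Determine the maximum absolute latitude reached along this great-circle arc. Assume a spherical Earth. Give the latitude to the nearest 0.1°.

The great circle lies in the plane with unit normal n̂ = (p₁ × p₂)/|p₁ × p₂|.
Here n̂_z ≈ -0.528; the vertex latitude is φ_max = arccos|n̂_z| ≈ 58.1°.
Check via Clairaut: cos φ_max = |cos φ₁| · sin C = cos(12.5°)·sin(32.7°) ≈ 0.528, again giving ≈ 58.1°.

≈ 58.1°N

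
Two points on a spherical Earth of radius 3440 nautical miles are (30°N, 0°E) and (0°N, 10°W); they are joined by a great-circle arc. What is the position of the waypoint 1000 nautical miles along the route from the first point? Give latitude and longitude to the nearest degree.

≈ (14°N, 6°W)

Write both endpoints as unit vectors p₁, p₂ with components (cos φ cos λ, cos φ sin λ, sin φ).
The central angle between the endpoints is δ = arccos(p₁·p₂) ≈ 0.549 rad (31.5°). The total great-circle distance is δ·R ≈ 0.549 × 3440 ≈ 1890 nmi, so the target fraction is f = 1000/1890 ≈ 0.529.
Interpolate at f ≈ 0.529 with slerp weights a = sin((1−f)δ)/sin δ ≈ 0.490, b = sin(fδ)/sin δ ≈ 0.549.
p = a·p₁ + b·p₂ ≈ (0.965, -0.095, 0.245); φ = arcsin(p_z) ≈ 14.18°, λ = atan2(p_y, p_x) ≈ -5.64°.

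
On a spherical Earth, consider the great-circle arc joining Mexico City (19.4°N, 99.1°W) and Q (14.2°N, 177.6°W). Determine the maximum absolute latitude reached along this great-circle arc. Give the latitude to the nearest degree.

The great circle lies in the plane with unit normal n̂ = (p₁ × p₂)/|p₁ × p₂|.
Here n̂_z ≈ -0.929; the vertex latitude is φ_max = arccos|n̂_z| ≈ 21.7°.
Check via Clairaut: cos φ_max = |cos φ₁| · sin C = cos(19.4°)·sin(80.0°) ≈ 0.929, again giving ≈ 21.7°.

≈ 22°N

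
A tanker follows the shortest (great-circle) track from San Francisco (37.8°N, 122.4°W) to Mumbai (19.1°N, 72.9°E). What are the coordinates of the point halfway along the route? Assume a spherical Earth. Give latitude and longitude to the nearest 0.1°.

≈ (73.6°N, 121.7°E)

Write both endpoints as unit vectors p₁, p₂ with components (cos φ cos λ, cos φ sin λ, sin φ).
The central angle between the endpoints is δ = arccos(p₁·p₂) ≈ 2.117 rad (121.3°).
Interpolate at f = 1/2 with slerp weights a = sin((1−f)δ)/sin δ ≈ 1.020, b = sin(fδ)/sin δ ≈ 1.020.
p = a·p₁ + b·p₂ ≈ (-0.148, 0.241, 0.959); φ = arcsin(p_z) ≈ 73.57°, λ = atan2(p_y, p_x) ≈ 121.66°.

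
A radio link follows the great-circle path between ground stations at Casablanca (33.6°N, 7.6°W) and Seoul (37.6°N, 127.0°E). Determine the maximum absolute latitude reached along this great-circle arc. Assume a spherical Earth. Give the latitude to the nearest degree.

≈ 62°N

The great circle lies in the plane with unit normal n̂ = (p₁ × p₂)/|p₁ × p₂|.
Here n̂_z ≈ +0.474; the vertex latitude is φ_max = arccos|n̂_z| ≈ 61.7°.
Check via Clairaut: cos φ_max = |cos φ₁| · sin C = cos(33.6°)·sin(34.7°) ≈ 0.474, again giving ≈ 61.7°.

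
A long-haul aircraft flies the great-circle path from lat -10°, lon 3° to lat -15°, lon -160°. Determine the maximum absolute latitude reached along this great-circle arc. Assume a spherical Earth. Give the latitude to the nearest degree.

The great circle lies in the plane with unit normal n̂ = (p₁ × p₂)/|p₁ × p₂|.
Here n̂_z ≈ -0.554; the vertex latitude is φ_max = arccos|n̂_z| ≈ 56.4°.
Check via Clairaut: cos φ_max = |cos φ₁| · sin C = cos(10.0°)·sin(145.8°) ≈ 0.554, again giving ≈ 56.4°.

≈ -56°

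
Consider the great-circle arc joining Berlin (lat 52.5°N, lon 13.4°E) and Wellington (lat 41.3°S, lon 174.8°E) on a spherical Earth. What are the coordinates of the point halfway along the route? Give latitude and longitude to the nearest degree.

Write both endpoints as unit vectors p₁, p₂ with components (cos φ cos λ, cos φ sin λ, sin φ).
The central angle between the endpoints is δ = arccos(p₁·p₂) ≈ 2.848 rad (163.2°).
Interpolate at f = 1/2 with slerp weights a = sin((1−f)δ)/sin δ ≈ 3.413, b = sin(fδ)/sin δ ≈ 3.413.
p = a·p₁ + b·p₂ ≈ (-0.532, 0.714, 0.455); φ = arcsin(p_z) ≈ 27.07°, λ = atan2(p_y, p_x) ≈ 126.71°.

≈ lat 27°N, lon 127°E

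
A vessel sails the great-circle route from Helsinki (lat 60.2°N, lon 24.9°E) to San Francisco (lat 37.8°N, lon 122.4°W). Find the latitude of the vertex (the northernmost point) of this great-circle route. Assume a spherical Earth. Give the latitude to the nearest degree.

The great circle lies in the plane with unit normal n̂ = (p₁ × p₂)/|p₁ × p₂|.
Here n̂_z ≈ -0.217; the vertex latitude is φ_max = arccos|n̂_z| ≈ 77.5°.

≈ 77°N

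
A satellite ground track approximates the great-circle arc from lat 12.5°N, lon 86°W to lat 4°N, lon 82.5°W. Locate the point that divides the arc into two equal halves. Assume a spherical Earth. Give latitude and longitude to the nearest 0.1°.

Write both endpoints as unit vectors p₁, p₂ with components (cos φ cos λ, cos φ sin λ, sin φ).
The central angle between the endpoints is δ = arccos(p₁·p₂) ≈ 0.160 rad (9.2°).
Interpolate at f = 1/2 with slerp weights a = sin((1−f)δ)/sin δ ≈ 0.502, b = sin(fδ)/sin δ ≈ 0.502.
p = a·p₁ + b·p₂ ≈ (0.099, -0.985, 0.144); φ = arcsin(p_z) ≈ 8.25°, λ = atan2(p_y, p_x) ≈ -84.23°.

≈ lat 8.3°N, lon 84.2°W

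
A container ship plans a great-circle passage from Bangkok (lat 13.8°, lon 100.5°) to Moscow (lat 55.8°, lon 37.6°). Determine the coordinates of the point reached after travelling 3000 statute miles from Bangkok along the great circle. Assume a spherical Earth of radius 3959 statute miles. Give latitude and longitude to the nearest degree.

≈ lat 47°, lon 66°

From cos δ = sin φ₁ sin φ₂ + cos φ₁ cos φ₂ cos Δλ, the central angle is δ ≈ 1.109 rad (63.5°). The total great-circle distance is δ·R ≈ 1.109 × 3959 ≈ 4389 mi, so the target fraction is f = 3000/4389 ≈ 0.684.
Interpolate at f ≈ 0.684 with slerp weights a = sin((1−f)δ)/sin δ ≈ 0.384, b = sin(fδ)/sin δ ≈ 0.768.
p = a·p₁ + b·p₂ ≈ (0.274, 0.630, 0.727); φ = arcsin(p_z) ≈ 46.61°, λ = atan2(p_y, p_x) ≈ 66.49°.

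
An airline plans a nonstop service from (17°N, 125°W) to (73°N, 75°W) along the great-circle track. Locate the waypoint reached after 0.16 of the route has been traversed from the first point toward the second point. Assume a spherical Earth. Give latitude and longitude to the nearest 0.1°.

Convert each endpoint to a unit vector on the sphere (x = cos φ cos λ, y = cos φ sin λ, z = sin φ).
The central angle between the endpoints is δ = arccos(p₁·p₂) ≈ 1.094 rad (62.7°).
Interpolate at f = 0.16 with slerp weights a = sin((1−f)δ)/sin δ ≈ 0.895, b = sin(fδ)/sin δ ≈ 0.196.
p = a·p₁ + b·p₂ ≈ (-0.476, -0.756, 0.449); φ = arcsin(p_z) ≈ 26.68°, λ = atan2(p_y, p_x) ≈ -122.18°.

≈ (26.7°N, 122.2°W)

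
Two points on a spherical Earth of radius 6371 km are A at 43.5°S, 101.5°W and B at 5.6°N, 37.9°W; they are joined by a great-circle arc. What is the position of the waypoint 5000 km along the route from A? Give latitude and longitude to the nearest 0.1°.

Write both endpoints as unit vectors p₁, p₂ with components (cos φ cos λ, cos φ sin λ, sin φ).
The central angle between the endpoints is δ = arccos(p₁·p₂) ≈ 1.314 rad (75.3°). The total great-circle distance is δ·R ≈ 1.314 × 6371 ≈ 8373 km, so the target fraction is f = 5000/8373 ≈ 0.597.
Interpolate at f ≈ 0.597 with slerp weights a = sin((1−f)δ)/sin δ ≈ 0.522, b = sin(fδ)/sin δ ≈ 0.731.
p = a·p₁ + b·p₂ ≈ (0.498, -0.818, -0.288); φ = arcsin(p_z) ≈ -16.74°, λ = atan2(p_y, p_x) ≈ -58.65°.

≈ 16.7°S, 58.6°W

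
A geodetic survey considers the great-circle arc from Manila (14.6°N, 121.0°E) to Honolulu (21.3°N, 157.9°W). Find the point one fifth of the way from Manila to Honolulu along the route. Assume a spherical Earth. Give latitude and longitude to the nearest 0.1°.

Convert each endpoint to a unit vector on the sphere (x = cos φ cos λ, y = cos φ sin λ, z = sin φ).
The central angle between the endpoints is δ = arccos(p₁·p₂) ≈ 1.338 rad (76.6°).
Interpolate at f = 1/5 with slerp weights a = sin((1−f)δ)/sin δ ≈ 0.902, b = sin(fδ)/sin δ ≈ 0.272.
p = a·p₁ + b·p₂ ≈ (-0.684, 0.653, 0.326); φ = arcsin(p_z) ≈ 19.02°, λ = atan2(p_y, p_x) ≈ 136.34°.

≈ (19.0°N, 136.3°E)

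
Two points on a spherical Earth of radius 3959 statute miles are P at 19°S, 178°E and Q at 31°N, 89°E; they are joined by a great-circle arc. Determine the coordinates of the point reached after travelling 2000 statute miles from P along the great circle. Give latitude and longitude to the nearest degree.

Convert each endpoint to a unit vector on the sphere (x = cos φ cos λ, y = cos φ sin λ, z = sin φ).
The central angle between the endpoints is δ = arccos(p₁·p₂) ≈ 1.725 rad (98.8°). The total great-circle distance is δ·R ≈ 1.725 × 3959 ≈ 6829 mi, so the target fraction is f = 2000/6829 ≈ 0.293.
Interpolate at f ≈ 0.293 with slerp weights a = sin((1−f)δ)/sin δ ≈ 0.950, b = sin(fδ)/sin δ ≈ 0.490.
p = a·p₁ + b·p₂ ≈ (-0.891, 0.451, -0.057); φ = arcsin(p_z) ≈ -3.28°, λ = atan2(p_y, p_x) ≈ 153.14°.

≈ 3°S, 153°E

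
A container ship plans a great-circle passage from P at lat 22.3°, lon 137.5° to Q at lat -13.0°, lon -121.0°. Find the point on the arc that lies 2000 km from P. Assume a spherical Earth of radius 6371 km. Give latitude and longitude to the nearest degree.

From cos δ = sin φ₁ sin φ₂ + cos φ₁ cos φ₂ cos Δλ, the central angle is δ ≈ 1.839 rad (105.4°). The total great-circle distance is δ·R ≈ 1.839 × 6371 ≈ 11717 km, so the target fraction is f = 2000/11717 ≈ 0.171.
Interpolate at f ≈ 0.171 with slerp weights a = sin((1−f)δ)/sin δ ≈ 1.036, b = sin(fδ)/sin δ ≈ 0.320.
p = a·p₁ + b·p₂ ≈ (-0.867, 0.380, 0.321); φ = arcsin(p_z) ≈ 18.73°, λ = atan2(p_y, p_x) ≈ 156.34°.

≈ lat 19°, lon 156°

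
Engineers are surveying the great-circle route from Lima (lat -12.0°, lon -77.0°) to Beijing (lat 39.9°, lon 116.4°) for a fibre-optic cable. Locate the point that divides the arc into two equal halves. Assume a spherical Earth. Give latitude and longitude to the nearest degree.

The haversine formula gives a central angle δ ≈ 2.613 rad (149.7°) between the endpoints.
Interpolate at f = 1/2 with slerp weights a = sin((1−f)δ)/sin δ ≈ 1.913, b = sin(fδ)/sin δ ≈ 1.913.
p = a·p₁ + b·p₂ ≈ (-0.232, -0.509, 0.829); φ = arcsin(p_z) ≈ 56.02°, λ = atan2(p_y, p_x) ≈ -114.48°.

≈ lat 56°, lon -114°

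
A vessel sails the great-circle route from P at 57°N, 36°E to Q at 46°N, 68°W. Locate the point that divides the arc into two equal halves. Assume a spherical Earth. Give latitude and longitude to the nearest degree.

Convert each endpoint to a unit vector on the sphere (x = cos φ cos λ, y = cos φ sin λ, z = sin φ).
The central angle between the endpoints is δ = arccos(p₁·p₂) ≈ 1.034 rad (59.2°).
Interpolate at f = 1/2 with slerp weights a = sin((1−f)δ)/sin δ ≈ 0.575, b = sin(fδ)/sin δ ≈ 0.575.
p = a·p₁ + b·p₂ ≈ (0.403, -0.186, 0.896); φ = arcsin(p_z) ≈ 63.64°, λ = atan2(p_y, p_x) ≈ -24.81°.

≈ 64°N, 25°W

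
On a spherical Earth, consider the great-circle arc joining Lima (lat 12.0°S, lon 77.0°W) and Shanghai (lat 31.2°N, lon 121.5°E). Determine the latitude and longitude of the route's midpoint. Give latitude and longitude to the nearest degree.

Write both endpoints as unit vectors p₁, p₂ with components (cos φ cos λ, cos φ sin λ, sin φ).
The central angle between the endpoints is δ = arccos(p₁·p₂) ≈ 2.693 rad (154.3°).
Interpolate at f = 1/2 with slerp weights a = sin((1−f)δ)/sin δ ≈ 2.249, b = sin(fδ)/sin δ ≈ 2.249.
p = a·p₁ + b·p₂ ≈ (-0.510, -0.503, 0.697); φ = arcsin(p_z) ≈ 44.22°, λ = atan2(p_y, p_x) ≈ -135.40°.

≈ lat 44°N, lon 135°W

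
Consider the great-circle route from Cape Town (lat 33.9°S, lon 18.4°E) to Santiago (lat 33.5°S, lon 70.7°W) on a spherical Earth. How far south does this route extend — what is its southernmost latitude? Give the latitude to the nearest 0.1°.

≈ 43.1°S

The great circle lies in the plane with unit normal n̂ = (p₁ × p₂)/|p₁ × p₂|.
Here n̂_z ≈ -0.730; the vertex latitude is φ_max = arccos|n̂_z| ≈ 43.1°.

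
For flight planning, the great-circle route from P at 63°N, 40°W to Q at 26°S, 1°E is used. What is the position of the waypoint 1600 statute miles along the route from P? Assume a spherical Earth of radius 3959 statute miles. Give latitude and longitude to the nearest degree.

≈ 42°N, 22°W

From cos δ = sin φ₁ sin φ₂ + cos φ₁ cos φ₂ cos Δλ, the central angle is δ ≈ 1.654 rad (94.7°). The total great-circle distance is δ·R ≈ 1.654 × 3959 ≈ 6546 mi, so the target fraction is f = 1600/6546 ≈ 0.244.
Interpolate at f ≈ 0.244 with slerp weights a = sin((1−f)δ)/sin δ ≈ 0.952, b = sin(fδ)/sin δ ≈ 0.395.
p = a·p₁ + b·p₂ ≈ (0.686, -0.272, 0.675); φ = arcsin(p_z) ≈ 42.48°, λ = atan2(p_y, p_x) ≈ -21.61°.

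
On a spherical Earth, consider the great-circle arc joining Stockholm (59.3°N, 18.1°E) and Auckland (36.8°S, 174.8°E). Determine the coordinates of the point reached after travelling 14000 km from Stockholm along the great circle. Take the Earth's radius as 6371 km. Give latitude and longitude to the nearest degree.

≈ 12°S, 163°E

The haversine formula gives a central angle δ ≈ 2.669 rad (152.9°) between the endpoints. The total great-circle distance is δ·R ≈ 2.669 × 6371 ≈ 17006 km, so the target fraction is f = 14000/17006 ≈ 0.823.
Interpolate at f ≈ 0.823 with slerp weights a = sin((1−f)δ)/sin δ ≈ 0.999, b = sin(fδ)/sin δ ≈ 1.781.
p = a·p₁ + b·p₂ ≈ (-0.935, 0.288, -0.207); φ = arcsin(p_z) ≈ -11.97°, λ = atan2(p_y, p_x) ≈ 162.90°.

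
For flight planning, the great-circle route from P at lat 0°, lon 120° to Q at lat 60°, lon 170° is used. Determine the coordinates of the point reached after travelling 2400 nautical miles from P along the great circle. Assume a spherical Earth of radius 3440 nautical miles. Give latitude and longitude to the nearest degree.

≈ lat 36°, lon 139°

Write both endpoints as unit vectors p₁, p₂ with components (cos φ cos λ, cos φ sin λ, sin φ).
The central angle between the endpoints is δ = arccos(p₁·p₂) ≈ 1.244 rad (71.3°). The total great-circle distance is δ·R ≈ 1.244 × 3440 ≈ 4278 nmi, so the target fraction is f = 2400/4278 ≈ 0.561.
Interpolate at f ≈ 0.561 with slerp weights a = sin((1−f)δ)/sin δ ≈ 0.548, b = sin(fδ)/sin δ ≈ 0.678.
p = a·p₁ + b·p₂ ≈ (-0.608, 0.534, 0.588); φ = arcsin(p_z) ≈ 35.98°, λ = atan2(p_y, p_x) ≈ 138.73°.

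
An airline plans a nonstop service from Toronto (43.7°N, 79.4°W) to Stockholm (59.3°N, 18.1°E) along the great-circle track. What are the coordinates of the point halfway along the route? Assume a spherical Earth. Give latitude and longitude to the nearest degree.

Convert each endpoint to a unit vector on the sphere (x = cos φ cos λ, y = cos φ sin λ, z = sin φ).
The central angle between the endpoints is δ = arccos(p₁·p₂) ≈ 0.993 rad (56.9°).
Interpolate at f = 1/2 with slerp weights a = sin((1−f)δ)/sin δ ≈ 0.569, b = sin(fδ)/sin δ ≈ 0.569.
p = a·p₁ + b·p₂ ≈ (0.352, -0.314, 0.882); φ = arcsin(p_z) ≈ 61.88°, λ = atan2(p_y, p_x) ≈ -41.76°.

≈ (62°N, 42°W)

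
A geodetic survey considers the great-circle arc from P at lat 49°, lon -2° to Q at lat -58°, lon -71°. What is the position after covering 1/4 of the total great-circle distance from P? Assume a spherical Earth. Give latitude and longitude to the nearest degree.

Convert each endpoint to a unit vector on the sphere (x = cos φ cos λ, y = cos φ sin λ, z = sin φ).
The central angle between the endpoints is δ = arccos(p₁·p₂) ≈ 2.112 rad (121.0°).
Interpolate at f = 1/4 with slerp weights a = sin((1−f)δ)/sin δ ≈ 1.167, b = sin(fδ)/sin δ ≈ 0.588.
p = a·p₁ + b·p₂ ≈ (0.867, -0.321, 0.382); φ = arcsin(p_z) ≈ 22.46°, λ = atan2(p_y, p_x) ≈ -20.35°.

≈ lat 22°, lon -20°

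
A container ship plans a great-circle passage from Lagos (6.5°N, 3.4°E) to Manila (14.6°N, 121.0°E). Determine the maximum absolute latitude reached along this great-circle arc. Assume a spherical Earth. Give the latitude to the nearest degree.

≈ 20°N

The great circle lies in the plane with unit normal n̂ = (p₁ × p₂)/|p₁ × p₂|.
Here n̂_z ≈ +0.937; the vertex latitude is φ_max = arccos|n̂_z| ≈ 20.4°.
Check via Clairaut: cos φ_max = |cos φ₁| · sin C = cos(6.5°)·sin(70.6°) ≈ 0.937, again giving ≈ 20.4°.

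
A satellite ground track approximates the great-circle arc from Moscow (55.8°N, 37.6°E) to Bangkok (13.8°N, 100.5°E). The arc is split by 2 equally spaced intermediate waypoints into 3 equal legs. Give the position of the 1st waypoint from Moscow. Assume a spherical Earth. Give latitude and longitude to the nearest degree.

≈ 46°N, 68°E

From cos δ = sin φ₁ sin φ₂ + cos φ₁ cos φ₂ cos Δλ, the central angle is δ ≈ 1.109 rad (63.5°).
Interpolate at f = 1/3 with slerp weights a = sin((1−f)δ)/sin δ ≈ 0.753, b = sin(fδ)/sin δ ≈ 0.404.
p = a·p₁ + b·p₂ ≈ (0.264, 0.643, 0.719); φ = arcsin(p_z) ≈ 45.95°, λ = atan2(p_y, p_x) ≈ 67.71°.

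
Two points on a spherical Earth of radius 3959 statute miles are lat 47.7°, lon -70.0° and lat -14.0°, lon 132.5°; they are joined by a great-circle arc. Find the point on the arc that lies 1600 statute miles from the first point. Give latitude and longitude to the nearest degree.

Convert each endpoint to a unit vector on the sphere (x = cos φ cos λ, y = cos φ sin λ, z = sin φ).
The central angle between the endpoints is δ = arccos(p₁·p₂) ≈ 2.469 rad (141.5°). The total great-circle distance is δ·R ≈ 2.469 × 3959 ≈ 9775 mi, so the target fraction is f = 1600/9775 ≈ 0.164.
Interpolate at f ≈ 0.164 with slerp weights a = sin((1−f)δ)/sin δ ≈ 1.413, b = sin(fδ)/sin δ ≈ 0.631.
p = a·p₁ + b·p₂ ≈ (-0.088, -0.442, 0.893); φ = arcsin(p_z) ≈ 63.20°, λ = atan2(p_y, p_x) ≈ -101.32°.

≈ lat 63°, lon -101°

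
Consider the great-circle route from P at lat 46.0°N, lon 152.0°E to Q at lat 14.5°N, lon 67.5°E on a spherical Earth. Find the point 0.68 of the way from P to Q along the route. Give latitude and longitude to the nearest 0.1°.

From cos δ = sin φ₁ sin φ₂ + cos φ₁ cos φ₂ cos Δλ, the central angle is δ ≈ 1.324 rad (75.8°).
Interpolate at f = 0.68 with slerp weights a = sin((1−f)δ)/sin δ ≈ 0.424, b = sin(fδ)/sin δ ≈ 0.808.
p = a·p₁ + b·p₂ ≈ (0.039, 0.861, 0.507); φ = arcsin(p_z) ≈ 30.48°, λ = atan2(p_y, p_x) ≈ 87.38°.

≈ lat 30.5°N, lon 87.4°E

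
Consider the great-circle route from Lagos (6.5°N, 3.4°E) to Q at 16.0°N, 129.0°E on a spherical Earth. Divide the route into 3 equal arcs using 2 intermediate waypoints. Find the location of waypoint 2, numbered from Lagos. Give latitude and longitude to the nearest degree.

≈ 24°N, 87°E

Convert each endpoint to a unit vector on the sphere (x = cos φ cos λ, y = cos φ sin λ, z = sin φ).
The central angle between the endpoints is δ = arccos(p₁·p₂) ≈ 2.123 rad (121.7°).
Interpolate at f = 2/3 with slerp weights a = sin((1−f)δ)/sin δ ≈ 0.764, b = sin(fδ)/sin δ ≈ 1.161.
p = a·p₁ + b·p₂ ≈ (0.055, 0.912, 0.406); φ = arcsin(p_z) ≈ 23.98°, λ = atan2(p_y, p_x) ≈ 86.52°.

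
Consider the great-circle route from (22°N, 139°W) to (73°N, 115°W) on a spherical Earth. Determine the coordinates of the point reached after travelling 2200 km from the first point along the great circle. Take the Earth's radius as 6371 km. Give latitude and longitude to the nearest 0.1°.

Write both endpoints as unit vectors p₁, p₂ with components (cos φ cos λ, cos φ sin λ, sin φ).
The central angle between the endpoints is δ = arccos(p₁·p₂) ≈ 0.920 rad (52.7°). The total great-circle distance is δ·R ≈ 0.920 × 6371 ≈ 5861 km, so the target fraction is f = 2200/5861 ≈ 0.375.
Interpolate at f ≈ 0.375 with slerp weights a = sin((1−f)δ)/sin δ ≈ 0.683, b = sin(fδ)/sin δ ≈ 0.425.
p = a·p₁ + b·p₂ ≈ (-0.531, -0.528, 0.663); φ = arcsin(p_z) ≈ 41.51°, λ = atan2(p_y, p_x) ≈ -135.13°.

≈ (41.5°N, 135.1°W)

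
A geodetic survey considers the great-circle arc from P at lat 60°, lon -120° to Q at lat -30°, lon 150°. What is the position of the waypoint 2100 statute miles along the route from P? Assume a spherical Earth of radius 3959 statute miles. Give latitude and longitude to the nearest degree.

≈ lat 43°, lon -161°

Convert each endpoint to a unit vector on the sphere (x = cos φ cos λ, y = cos φ sin λ, z = sin φ).
The central angle between the endpoints is δ = arccos(p₁·p₂) ≈ 2.019 rad (115.7°). The total great-circle distance is δ·R ≈ 2.019 × 3959 ≈ 7992 mi, so the target fraction is f = 2100/7992 ≈ 0.263.
Interpolate at f ≈ 0.263 with slerp weights a = sin((1−f)δ)/sin δ ≈ 1.106, b = sin(fδ)/sin δ ≈ 0.561.
p = a·p₁ + b·p₂ ≈ (-0.697, -0.236, 0.677); φ = arcsin(p_z) ≈ 42.60°, λ = atan2(p_y, p_x) ≈ -161.32°.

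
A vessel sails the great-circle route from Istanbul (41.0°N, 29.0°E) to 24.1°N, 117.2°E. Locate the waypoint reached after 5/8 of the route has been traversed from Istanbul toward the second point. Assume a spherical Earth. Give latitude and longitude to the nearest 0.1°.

Write both endpoints as unit vectors p₁, p₂ with components (cos φ cos λ, cos φ sin λ, sin φ).
The central angle between the endpoints is δ = arccos(p₁·p₂) ≈ 1.277 rad (73.2°).
Interpolate at f = 5/8 with slerp weights a = sin((1−f)δ)/sin δ ≈ 0.481, b = sin(fδ)/sin δ ≈ 0.748.
p = a·p₁ + b·p₂ ≈ (0.006, 0.784, 0.621); φ = arcsin(p_z) ≈ 38.41°, λ = atan2(p_y, p_x) ≈ 89.59°.

≈ 38.4°N, 89.6°E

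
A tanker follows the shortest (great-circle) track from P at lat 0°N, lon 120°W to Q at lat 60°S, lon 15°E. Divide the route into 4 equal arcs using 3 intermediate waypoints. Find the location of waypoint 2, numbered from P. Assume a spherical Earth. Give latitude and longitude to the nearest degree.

≈ lat 50°S, lon 91°W

Write both endpoints as unit vectors p₁, p₂ with components (cos φ cos λ, cos φ sin λ, sin φ).
The central angle between the endpoints is δ = arccos(p₁·p₂) ≈ 1.932 rad (110.7°).
Interpolate at f = 2/4 with slerp weights a = sin((1−f)δ)/sin δ ≈ 0.879, b = sin(fδ)/sin δ ≈ 0.879.
p = a·p₁ + b·p₂ ≈ (-0.015, -0.648, -0.762); φ = arcsin(p_z) ≈ -49.61°, λ = atan2(p_y, p_x) ≈ -91.32°.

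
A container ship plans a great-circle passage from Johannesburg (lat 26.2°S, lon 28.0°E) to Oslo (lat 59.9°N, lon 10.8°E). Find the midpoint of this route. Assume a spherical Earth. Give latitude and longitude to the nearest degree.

≈ lat 17°N, lon 22°E

Write both endpoints as unit vectors p₁, p₂ with components (cos φ cos λ, cos φ sin λ, sin φ).
The central angle between the endpoints is δ = arccos(p₁·p₂) ≈ 1.523 rad (87.3°).
Interpolate at f = 1/2 with slerp weights a = sin((1−f)δ)/sin δ ≈ 0.691, b = sin(fδ)/sin δ ≈ 0.691.
p = a·p₁ + b·p₂ ≈ (0.888, 0.356, 0.293); φ = arcsin(p_z) ≈ 17.02°, λ = atan2(p_y, p_x) ≈ 21.85°.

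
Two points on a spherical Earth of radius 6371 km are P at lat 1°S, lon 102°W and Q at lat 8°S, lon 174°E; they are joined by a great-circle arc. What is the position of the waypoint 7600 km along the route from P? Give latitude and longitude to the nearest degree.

≈ lat 8°S, lon 170°W

The haversine formula gives a central angle δ ≈ 1.465 rad (83.9°) between the endpoints. The total great-circle distance is δ·R ≈ 1.465 × 6371 ≈ 9331 km, so the target fraction is f = 7600/9331 ≈ 0.814.
Interpolate at f ≈ 0.814 with slerp weights a = sin((1−f)δ)/sin δ ≈ 0.270, b = sin(fδ)/sin δ ≈ 0.935.
p = a·p₁ + b·p₂ ≈ (-0.977, -0.167, -0.135); φ = arcsin(p_z) ≈ -7.75°, λ = atan2(p_y, p_x) ≈ -170.28°.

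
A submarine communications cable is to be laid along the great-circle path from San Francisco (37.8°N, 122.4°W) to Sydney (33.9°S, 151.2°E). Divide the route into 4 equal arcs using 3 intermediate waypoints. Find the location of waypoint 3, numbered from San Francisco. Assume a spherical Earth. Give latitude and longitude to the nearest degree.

≈ 17°S, 174°E

Write both endpoints as unit vectors p₁, p₂ with components (cos φ cos λ, cos φ sin λ, sin φ).
The central angle between the endpoints is δ = arccos(p₁·p₂) ≈ 1.876 rad (107.5°).
Interpolate at f = 3/4 with slerp weights a = sin((1−f)δ)/sin δ ≈ 0.474, b = sin(fδ)/sin δ ≈ 1.035.
p = a·p₁ + b·p₂ ≈ (-0.953, 0.097, -0.286); φ = arcsin(p_z) ≈ -16.65°, λ = atan2(p_y, p_x) ≈ 174.16°.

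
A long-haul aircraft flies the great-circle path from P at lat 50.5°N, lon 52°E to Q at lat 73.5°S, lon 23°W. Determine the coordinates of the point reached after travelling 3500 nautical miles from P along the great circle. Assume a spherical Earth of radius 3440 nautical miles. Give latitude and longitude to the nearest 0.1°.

≈ lat 5.4°S, lon 33.0°E

From cos δ = sin φ₁ sin φ₂ + cos φ₁ cos φ₂ cos Δλ, the central angle is δ ≈ 2.337 rad (133.9°). The total great-circle distance is δ·R ≈ 2.337 × 3440 ≈ 8038 nmi, so the target fraction is f = 3500/8038 ≈ 0.435.
Interpolate at f ≈ 0.435 with slerp weights a = sin((1−f)δ)/sin δ ≈ 1.344, b = sin(fδ)/sin δ ≈ 1.180.
p = a·p₁ + b·p₂ ≈ (0.835, 0.542, -0.095); φ = arcsin(p_z) ≈ -5.45°, λ = atan2(p_y, p_x) ≈ 33.02°.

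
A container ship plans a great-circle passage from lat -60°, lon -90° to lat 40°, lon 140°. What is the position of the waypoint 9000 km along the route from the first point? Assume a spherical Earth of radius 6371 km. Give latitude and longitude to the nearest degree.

Write both endpoints as unit vectors p₁, p₂ with components (cos φ cos λ, cos φ sin λ, sin φ).
The central angle between the endpoints is δ = arccos(p₁·p₂) ≈ 2.503 rad (143.4°). The total great-circle distance is δ·R ≈ 2.503 × 6371 ≈ 15946 km, so the target fraction is f = 9000/15946 ≈ 0.564.
Interpolate at f ≈ 0.564 with slerp weights a = sin((1−f)δ)/sin δ ≈ 1.487, b = sin(fδ)/sin δ ≈ 1.656.
p = a·p₁ + b·p₂ ≈ (-0.972, 0.072, -0.223); φ = arcsin(p_z) ≈ -12.91°, λ = atan2(p_y, p_x) ≈ 175.77°.

≈ lat -13°, lon 176°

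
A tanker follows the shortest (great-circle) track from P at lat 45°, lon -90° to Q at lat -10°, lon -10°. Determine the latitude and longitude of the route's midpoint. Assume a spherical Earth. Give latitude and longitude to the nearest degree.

The haversine formula gives a central angle δ ≈ 1.573 rad (90.1°) between the endpoints.
Interpolate at f = 1/2 with slerp weights a = sin((1−f)δ)/sin δ ≈ 0.708, b = sin(fδ)/sin δ ≈ 0.708.
p = a·p₁ + b·p₂ ≈ (0.686, -0.622, 0.378); φ = arcsin(p_z) ≈ 22.18°, λ = atan2(p_y, p_x) ≈ -42.16°.

≈ lat 22°, lon -42°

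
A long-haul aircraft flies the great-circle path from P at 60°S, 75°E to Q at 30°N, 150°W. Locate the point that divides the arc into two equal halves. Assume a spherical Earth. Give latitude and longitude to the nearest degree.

≈ 30°S, 175°E

Convert each endpoint to a unit vector on the sphere (x = cos φ cos λ, y = cos φ sin λ, z = sin φ).
The central angle between the endpoints is δ = arccos(p₁·p₂) ≈ 2.403 rad (137.7°).
Interpolate at f = 1/2 with slerp weights a = sin((1−f)δ)/sin δ ≈ 1.385, b = sin(fδ)/sin δ ≈ 1.385.
p = a·p₁ + b·p₂ ≈ (-0.859, 0.069, -0.507); φ = arcsin(p_z) ≈ -30.45°, λ = atan2(p_y, p_x) ≈ 175.40°.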